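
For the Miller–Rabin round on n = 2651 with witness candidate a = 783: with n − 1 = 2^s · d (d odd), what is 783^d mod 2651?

n − 1 = 2650 = 2^1 · 1325, so s = 1 and d = 1325.
By repeated squaring, 783^1325 ≡ 1209 (mod 2651).

1209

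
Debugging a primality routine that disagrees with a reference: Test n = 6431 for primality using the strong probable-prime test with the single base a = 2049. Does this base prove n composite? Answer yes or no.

yes

n − 1 = 6430 = 2^1 · 3215, so s = 1 and d = 3215.
x_0 = 2049^3215 mod 6431 = 3767.
x_0 ∉ {1, 6430} and s = 1, so 2049 is a Miller–Rabin witness and 6431 is composite.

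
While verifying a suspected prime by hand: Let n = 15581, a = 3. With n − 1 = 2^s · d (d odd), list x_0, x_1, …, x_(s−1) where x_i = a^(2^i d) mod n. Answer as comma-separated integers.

9773, 15580

n − 1 = 15580 = 2^2 · 3895, so s = 2 and d = 3895.
x_0 = 3^3895 mod 15581 = 9773.
x_1 = 9773^2 mod 15581 = 15580.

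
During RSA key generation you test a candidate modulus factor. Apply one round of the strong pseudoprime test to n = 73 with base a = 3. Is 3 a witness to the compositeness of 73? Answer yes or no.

no

n − 1 = 72 = 2^3 · 9, so s = 3 and d = 9.
x_0 = 3^9 mod 73 = 46.
x_0 is neither 1 nor 72, so continue squaring.
x_1 = 46^2 mod 73 = 72.
x_1 ≡ −1, so 3 is not a witness.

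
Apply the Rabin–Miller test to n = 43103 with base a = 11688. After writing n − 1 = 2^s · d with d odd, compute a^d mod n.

1

n − 1 = 43102 = 2^1 · 21551, so s = 1 and d = 21551.
Repeated squaring mod 43103: 11688^1 ≡ 11688, 11688^2 ≡ 15937, 11688^4 ≡ 25093, 11688^8 ≡ 10025, 11688^16 ≡ 27532, 11688^32 ≡ 1666, 11688^64 ≡ 16964, 11688^128 ≡ 21668, 11688^256 ≡ 24348, 11688^512 ≡ 29545, 11688^1024 ≡ 28172, 11688^2048 ≡ 6045, 11688^4096 ≡ 33784, 11688^8192 ≡ 34319, 11688^16384 ≡ 4286.
21551 = 16384 + 4096 + 1024 + 32 + 8 + 4 + 2 + 1, so 11688^21551 ≡ 4286·33784·28172·1666·10025·25093·15937·11688 ≡ 1 (mod 43103).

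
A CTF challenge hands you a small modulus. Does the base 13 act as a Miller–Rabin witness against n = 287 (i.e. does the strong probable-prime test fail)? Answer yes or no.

n − 1 = 286 = 2^1 · 143, so s = 1 and d = 143.
x_0 = 13^143 mod 287 = 181.
x_0 ∉ {1, 286} and s = 1, so 13 is a Miller–Rabin witness and 287 is composite.

yes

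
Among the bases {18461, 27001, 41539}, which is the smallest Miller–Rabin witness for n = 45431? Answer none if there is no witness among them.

27001

n − 1 = 45430 = 2^1 · 22715, so s = 1 and d = 22715.
Base 18461: x_0 = 18461^22715 mod 45431 = 45430. x_0 = 45430 ≡ −1, so 18461 is not a witness.
Base 27001: x_0 = 27001^22715 mod 45431 = 27710. x_0 ∉ {1, 45430} and s = 1, so 27001 is a Miller–Rabin witness and 45431 is composite.
Base 41539: x_0 = 41539^22715 mod 45431 = 24165. x_0 ∉ {1, 45430} and s = 1, so 41539 is a Miller–Rabin witness and 45431 is composite.
The smallest witness among the given bases is 27001.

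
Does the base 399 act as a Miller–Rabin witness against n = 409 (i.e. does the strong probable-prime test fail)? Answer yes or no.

n − 1 = 408 = 2^3 · 51, so s = 3 and d = 51.
Repeated squaring mod 409: 399^1 ≡ 399, 399^2 ≡ 100, 399^4 ≡ 184, 399^8 ≡ 318, 399^16 ≡ 101, 399^32 ≡ 385.
51 = 32 + 16 + 2 + 1, so 399^51 ≡ 385·101·100·399 ≡ 266 (mod 409).
x_0 = 399^51 mod 409 = 266.
x_0 is neither 1 nor 408, so continue squaring.
x_1 = 266^2 mod 409 = 408.
x_1 ≡ −1, so 399 is not a witness.

no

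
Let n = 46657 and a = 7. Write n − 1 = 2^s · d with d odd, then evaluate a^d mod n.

31858

n − 1 = 46656 = 2^6 · 729, so s = 6 and d = 729.
7^729 mod 46657 = 31858.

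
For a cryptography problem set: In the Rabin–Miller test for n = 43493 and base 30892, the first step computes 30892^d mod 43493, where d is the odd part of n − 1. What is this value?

35065

n − 1 = 43492 = 2^2 · 10873, so s = 2 and d = 10873.
Repeated squaring mod 43493: 30892^1 ≡ 30892, 30892^2 ≡ 35751, 30892^4 ≡ 5210, 30892^8 ≡ 4468, 30892^16 ≡ 43230, 30892^32 ≡ 25676, 30892^64 ≡ 33575, 30892^128 ≡ 29051, 30892^256 ≡ 22429, 30892^512 ≡ 20003, 30892^1024 ≡ 27902, 30892^2048 ≡ 40397, 30892^4096 ≡ 16756, 30892^8192 ≡ 16221.
10873 = 8192 + 2048 + 512 + 64 + 32 + 16 + 8 + 1, so 30892^10873 ≡ 16221·40397·20003·33575·25676·43230·4468·30892 ≡ 35065 (mod 43493).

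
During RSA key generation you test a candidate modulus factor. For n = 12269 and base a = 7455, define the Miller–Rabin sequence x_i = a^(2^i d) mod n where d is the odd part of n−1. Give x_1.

1

n − 1 = 12268 = 2^2 · 3067, so s = 2 and d = 3067.
x_0 = 7455^3067 mod 12269 = 12268.
x_1 = 12268^2 mod 12269 = 1.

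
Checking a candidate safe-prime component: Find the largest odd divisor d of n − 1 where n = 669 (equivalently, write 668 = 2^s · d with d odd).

Halving: 668 → 334 → 167; 167 is odd.
So 668 = 2^2 · 167.

167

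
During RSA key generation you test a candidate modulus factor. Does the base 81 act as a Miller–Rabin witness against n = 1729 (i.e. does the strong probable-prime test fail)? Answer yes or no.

n − 1 = 1728 = 2^6 · 27, so s = 6 and d = 27.
x_0 = 81^27 mod 1729 = 1.
x_0 = 1, so 81 is not a witness.

no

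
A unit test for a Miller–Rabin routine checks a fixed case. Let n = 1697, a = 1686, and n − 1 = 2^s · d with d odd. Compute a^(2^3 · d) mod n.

n − 1 = 1696 = 2^5 · 53, so s = 5 and d = 53.
x_0 = 1686^53 mod 1697 = 1.
x_1 = 1^2 mod 1697 = 1.
x_2 = 1^2 mod 1697 = 1.
x_3 = 1^2 mod 1697 = 1.

1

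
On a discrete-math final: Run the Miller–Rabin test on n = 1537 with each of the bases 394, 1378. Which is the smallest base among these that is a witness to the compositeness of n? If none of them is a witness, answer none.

n − 1 = 1536 = 2^9 · 3, so s = 9 and d = 3.
Base 394: x_0 = 394^3 mod 1537 = 1143. x_0 is neither 1 nor 1536, so continue squaring. x_1 = 1143^2 mod 1537 = 1536. x_1 ≡ −1, so 394 is not a witness.
Base 1378: x_0 = 1378^3 mod 1537 = 1113. x_0 is neither 1 nor 1536, so continue squaring. x_1 = 1113^2 mod 1537 = 1484. x_2 = 1484^2 mod 1537 = 1272. x_3 = 1272^2 mod 1537 = 1060. x_4 = 1060^2 mod 1537 = 53. x_5 = 53^2 mod 1537 = 1272. x_6 = 1272^2 mod 1537 = 1060. x_7 = 1060^2 mod 1537 = 53. x_8 = 53^2 mod 1537 = 1272. Reached i = s−1 = 8 without hitting −1: 1378 is a Miller–Rabin witness and 1537 is composite.
The smallest witness among the given bases is 1378.

1378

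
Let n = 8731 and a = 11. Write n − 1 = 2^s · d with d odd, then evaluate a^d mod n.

1

n − 1 = 8730 = 2^1 · 4365, so s = 1 and d = 4365.
Repeated squaring mod 8731: 11^1 ≡ 11, 11^2 ≡ 121, 11^4 ≡ 5910, 11^8 ≡ 4100, 11^16 ≡ 2825, 11^32 ≡ 491, 11^64 ≡ 5344, 11^128 ≡ 7966, 11^256 ≡ 248, 11^512 ≡ 387, 11^1024 ≡ 1342, 11^2048 ≡ 2378, 11^4096 ≡ 5927.
4365 = 4096 + 256 + 8 + 4 + 1, so 11^4365 ≡ 5927·248·4100·5910·11 ≡ 1 (mod 8731).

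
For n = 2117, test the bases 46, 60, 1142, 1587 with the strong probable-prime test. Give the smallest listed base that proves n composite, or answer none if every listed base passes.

n − 1 = 2116 = 2^2 · 529, so s = 2 and d = 529.
Base 46: x_0 = 46^529 mod 2117 = 46. x_0 is neither 1 nor 2116, so continue squaring. x_1 = 46^2 mod 2117 = 2116. x_1 ≡ −1, so 46 is not a witness.
Base 60: x_0 = 60^529 mod 2117 = 1577. x_0 is neither 1 nor 2116, so continue squaring. x_1 = 1577^2 mod 2117 = 1571. Reached i = s−1 = 1 without hitting −1: 60 is a Miller–Rabin witness and 2117 is composite.
Base 1142: x_0 = 1142^529 mod 2117 = 1179. x_0 is neither 1 nor 2116, so continue squaring. x_1 = 1179^2 mod 2117 = 1289. Reached i = s−1 = 1 without hitting −1: 1142 is a Miller–Rabin witness and 2117 is composite.
Base 1587: x_0 = 1587^529 mod 2117 = 1047. x_0 is neither 1 nor 2116, so continue squaring. x_1 = 1047^2 mod 2117 = 1720. Reached i = s−1 = 1 without hitting −1: 1587 is a Miller–Rabin witness and 2117 is composite.
The smallest witness among the given bases is 60.

60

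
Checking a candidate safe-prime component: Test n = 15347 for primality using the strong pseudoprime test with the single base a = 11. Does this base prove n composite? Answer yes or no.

yes

n − 1 = 15346 = 2^1 · 7673, so s = 1 and d = 7673.
x_0 = 11^7673 mod 15347 = 661.
x_0 ∉ {1, 15346} and s = 1, so 11 is a Miller–Rabin witness and 15347 is composite.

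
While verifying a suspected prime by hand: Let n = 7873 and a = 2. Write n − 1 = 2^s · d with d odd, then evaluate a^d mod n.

1075

n − 1 = 7872 = 2^6 · 123, so s = 6 and d = 123.
By repeated squaring, 2^123 ≡ 1075 (mod 7873).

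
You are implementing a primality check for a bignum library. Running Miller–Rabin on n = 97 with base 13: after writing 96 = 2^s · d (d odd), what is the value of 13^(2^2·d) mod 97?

n − 1 = 96 = 2^5 · 3, so s = 5 and d = 3.
x_0 = 13^3 mod 97 = 63.
x_1 = 63^2 mod 97 = 89.
x_2 = 89^2 mod 97 = 64.

64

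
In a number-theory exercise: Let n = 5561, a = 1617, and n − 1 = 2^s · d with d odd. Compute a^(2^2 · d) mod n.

4380

n − 1 = 5560 = 2^3 · 695, so s = 3 and d = 695.
x_0 = 1617^695 mod 5561 = 148.
x_1 = 148^2 mod 5561 = 5221.
x_2 = 5221^2 mod 5561 = 4380.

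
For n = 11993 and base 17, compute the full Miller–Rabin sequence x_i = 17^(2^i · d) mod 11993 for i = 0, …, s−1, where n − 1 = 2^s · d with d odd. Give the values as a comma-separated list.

6333, 2297, 11282

n − 1 = 11992 = 2^3 · 1499, so s = 3 and d = 1499.
x_0 = 17^1499 mod 11993 = 6333.
x_1 = 6333^2 mod 11993 = 2297.
x_2 = 2297^2 mod 11993 = 11282.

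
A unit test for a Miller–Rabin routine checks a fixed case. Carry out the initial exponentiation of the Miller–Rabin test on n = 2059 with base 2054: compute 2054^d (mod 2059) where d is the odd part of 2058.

n − 1 = 2058 = 2^1 · 1029, so s = 1 and d = 1029.
Repeated squaring mod 2059: 2054^1 ≡ 2054, 2054^2 ≡ 25, 2054^4 ≡ 625, 2054^8 ≡ 1474, 2054^16 ≡ 431, 2054^32 ≡ 451, 2054^64 ≡ 1619, 2054^128 ≡ 54, 2054^256 ≡ 857, 2054^512 ≡ 1445, 2054^1024 ≡ 199.
1029 = 1024 + 4 + 1, so 2054^1029 ≡ 199·625·2054 ≡ 2002 (mod 2059).

2002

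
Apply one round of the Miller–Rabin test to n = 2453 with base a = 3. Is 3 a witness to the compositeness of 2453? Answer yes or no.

yes

n − 1 = 2452 = 2^2 · 613, so s = 2 and d = 613.
x_0 = 3^613 mod 2453 = 1380.
x_0 is neither 1 nor 2452, so continue squaring.
x_1 = 1380^2 mod 2453 = 872.
Reached i = s−1 = 1 without hitting −1: 3 is a Miller–Rabin witness and 2453 is composite.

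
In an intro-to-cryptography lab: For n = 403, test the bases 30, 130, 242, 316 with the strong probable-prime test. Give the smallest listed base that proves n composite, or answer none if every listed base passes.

130

n − 1 = 402 = 2^1 · 201, so s = 1 and d = 201.
Base 30: x_0 = 30^201 mod 403 = 402. x_0 = 402 ≡ −1, so 30 is not a witness.
Base 130: x_0 = 130^201 mod 403 = 247. x_0 ∉ {1, 402} and s = 1, so 130 is a Miller–Rabin witness and 403 is composite.
Base 242: x_0 = 242^201 mod 403 = 125. x_0 ∉ {1, 402} and s = 1, so 242 is a Miller–Rabin witness and 403 is composite.
Base 316: x_0 = 316^201 mod 403 = 402. x_0 = 402 ≡ −1, so 316 is not a witness.
The smallest witness among the given bases is 130.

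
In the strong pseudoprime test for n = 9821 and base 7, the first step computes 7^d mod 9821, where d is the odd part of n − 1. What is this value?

3010

n − 1 = 9820 = 2^2 · 2455, so s = 2 and d = 2455.
Repeated squaring mod 9821: 7^1 ≡ 7, 7^2 ≡ 49, 7^4 ≡ 2401, 7^8 ≡ 9695, 7^16 ≡ 6055, 7^32 ≡ 1232, 7^64 ≡ 5390, 7^128 ≡ 1582, 7^256 ≡ 8190, 7^512 ≡ 8491, 7^1024 ≡ 1120, 7^2048 ≡ 7133.
2455 = 2048 + 256 + 128 + 16 + 4 + 2 + 1, so 7^2455 ≡ 7133·8190·1582·6055·2401·49·7 ≡ 3010 (mod 9821).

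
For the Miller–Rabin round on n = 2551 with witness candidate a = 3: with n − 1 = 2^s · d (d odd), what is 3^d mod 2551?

2550

n − 1 = 2550 = 2^1 · 1275, so s = 1 and d = 1275.
Repeated squaring mod 2551: 3^1 ≡ 3, 3^2 ≡ 9, 3^4 ≡ 81, 3^8 ≡ 1459, 3^16 ≡ 1147, 3^32 ≡ 1844, 3^64 ≡ 2404, 3^128 ≡ 1201, 3^256 ≡ 1086, 3^512 ≡ 834, 3^1024 ≡ 1684.
1275 = 1024 + 128 + 64 + 32 + 16 + 8 + 2 + 1, so 3^1275 ≡ 1684·1201·2404·1844·1147·1459·9·3 ≡ 2550 (mod 2551).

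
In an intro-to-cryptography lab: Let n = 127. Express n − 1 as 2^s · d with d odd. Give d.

Halving: 126 → 63; 63 is odd.
So 126 = 2^1 · 63.

63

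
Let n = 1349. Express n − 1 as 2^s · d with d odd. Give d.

337

Halving: 1348 → 674 → 337; 337 is odd.
So 1348 = 2^2 · 337.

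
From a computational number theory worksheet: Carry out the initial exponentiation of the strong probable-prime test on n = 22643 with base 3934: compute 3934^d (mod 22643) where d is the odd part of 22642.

22642

n − 1 = 22642 = 2^1 · 11321, so s = 1 and d = 11321.
3934^11321 mod 22643 = 22642.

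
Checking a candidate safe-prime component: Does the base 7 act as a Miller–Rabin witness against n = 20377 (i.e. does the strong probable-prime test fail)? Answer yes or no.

n − 1 = 20376 = 2^3 · 2547, so s = 3 and d = 2547.
Repeated squaring mod 20377: 7^1 ≡ 7, 7^2 ≡ 49, 7^4 ≡ 2401, 7^8 ≡ 18487, 7^16 ≡ 6125, 7^32 ≡ 1568, 7^64 ≡ 13384, 7^128 ≡ 17626, 7^256 ≡ 8134, 7^512 ≡ 18214, 7^1024 ≡ 12236, 7^2048 ≡ 9877.
2547 = 2048 + 256 + 128 + 64 + 32 + 16 + 2 + 1, so 7^2547 ≡ 9877·8134·17626·13384·1568·6125·49·7 ≡ 8470 (mod 20377).
x_0 = 7^2547 mod 20377 = 8470.
x_0 is neither 1 nor 20376, so continue squaring.
x_1 = 8470^2 mod 20377 = 13860.
x_2 = 13860^2 mod 20377 = 5621.
Reached i = s−1 = 2 without hitting −1: 7 is a Miller–Rabin witness and 20377 is composite.

yes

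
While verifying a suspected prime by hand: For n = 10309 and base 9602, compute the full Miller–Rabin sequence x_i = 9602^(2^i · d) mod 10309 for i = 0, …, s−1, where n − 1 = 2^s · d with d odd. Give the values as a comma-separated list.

n − 1 = 10308 = 2^2 · 2577, so s = 2 and d = 2577.
x_0 = 9602^2577 mod 10309 = 2413.
x_1 = 2413^2 mod 10309 = 8293.

2413, 8293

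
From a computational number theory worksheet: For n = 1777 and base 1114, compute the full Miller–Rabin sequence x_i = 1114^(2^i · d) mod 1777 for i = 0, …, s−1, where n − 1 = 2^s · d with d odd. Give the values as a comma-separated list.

1596, 775, 1776, 1

n − 1 = 1776 = 2^4 · 111, so s = 4 and d = 111.
x_0 = 1114^111 mod 1777 = 1596.
x_1 = 1596^2 mod 1777 = 775.
x_2 = 775^2 mod 1777 = 1776.
x_3 = 1776^2 mod 1777 = 1.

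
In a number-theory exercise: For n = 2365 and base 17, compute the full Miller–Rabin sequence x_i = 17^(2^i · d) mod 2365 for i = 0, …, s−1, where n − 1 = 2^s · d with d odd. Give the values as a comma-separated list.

2118, 1884

n − 1 = 2364 = 2^2 · 591, so s = 2 and d = 591.
x_0 = 17^591 mod 2365 = 2118.
x_1 = 2118^2 mod 2365 = 1884.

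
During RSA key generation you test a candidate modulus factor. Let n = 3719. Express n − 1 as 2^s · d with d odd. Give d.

Halving: 3718 → 1859; 1859 is odd.
So 3718 = 2^1 · 1859.

1859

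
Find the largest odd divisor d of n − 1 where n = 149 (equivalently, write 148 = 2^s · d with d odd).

37

Halving: 148 → 74 → 37; 37 is odd.
So 148 = 2^2 · 37.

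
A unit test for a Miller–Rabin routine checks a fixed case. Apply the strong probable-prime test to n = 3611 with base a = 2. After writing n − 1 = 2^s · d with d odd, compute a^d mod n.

2348

n − 1 = 3610 = 2^1 · 1805, so s = 1 and d = 1805.
2^1805 mod 3611 = 2348.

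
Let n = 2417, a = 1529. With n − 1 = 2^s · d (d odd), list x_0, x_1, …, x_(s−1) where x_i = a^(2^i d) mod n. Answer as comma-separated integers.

n − 1 = 2416 = 2^4 · 151, so s = 4 and d = 151.
x_0 = 1529^151 mod 2417 = 2350.
x_1 = 2350^2 mod 2417 = 2072.
x_2 = 2072^2 mod 2417 = 592.
x_3 = 592^2 mod 2417 = 2416.

2350, 2072, 592, 2416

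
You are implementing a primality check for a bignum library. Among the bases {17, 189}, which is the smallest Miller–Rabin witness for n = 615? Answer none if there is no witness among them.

17

n − 1 = 614 = 2^1 · 307, so s = 1 and d = 307.
Base 17: x_0 = 17^307 mod 615 = 233. x_0 ∉ {1, 614} and s = 1, so 17 is a Miller–Rabin witness and 615 is composite.
Base 189: x_0 = 189^307 mod 615 = 564. x_0 ∉ {1, 614} and s = 1, so 189 is a Miller–Rabin witness and 615 is composite.
The smallest witness among the given bases is 17.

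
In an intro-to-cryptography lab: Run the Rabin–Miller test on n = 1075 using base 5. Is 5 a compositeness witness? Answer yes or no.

n − 1 = 1074 = 2^1 · 537, so s = 1 and d = 537.
x_0 = 5^537 mod 1075 = 475.
x_0 ∉ {1, 1074} and s = 1, so 5 is a Miller–Rabin witness and 1075 is composite.

yes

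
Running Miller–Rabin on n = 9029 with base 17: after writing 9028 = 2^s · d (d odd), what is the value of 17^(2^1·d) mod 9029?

1

n − 1 = 9028 = 2^2 · 2257, so s = 2 and d = 2257.
x_0 = 17^2257 mod 9029 = 9028.
x_1 = 9028^2 mod 9029 = 1.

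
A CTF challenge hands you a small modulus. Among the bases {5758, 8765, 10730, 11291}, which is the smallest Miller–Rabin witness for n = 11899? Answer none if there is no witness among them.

n − 1 = 11898 = 2^1 · 5949, so s = 1 and d = 5949.
Base 5758: x_0 = 5758^5949 mod 11899 = 1. x_0 = 1, so 5758 is not a witness.
Base 8765: x_0 = 8765^5949 mod 11899 = 10210. x_0 ∉ {1, 11898} and s = 1, so 8765 is a Miller–Rabin witness and 11899 is composite.
Base 10730: x_0 = 10730^5949 mod 11899 = 2992. x_0 ∉ {1, 11898} and s = 1, so 10730 is a Miller–Rabin witness and 11899 is composite.
Base 11291: x_0 = 11291^5949 mod 11899 = 1414. x_0 ∉ {1, 11898} and s = 1, so 11291 is a Miller–Rabin witness and 11899 is composite.
The smallest witness among the given bases is 8765.

8765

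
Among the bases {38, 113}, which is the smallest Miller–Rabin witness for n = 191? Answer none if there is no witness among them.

none

n − 1 = 190 = 2^1 · 95, so s = 1 and d = 95.
Base 38: x_0 = 38^95 mod 191 = 190. x_0 = 190 ≡ −1, so 38 is not a witness.
Base 113: x_0 = 113^95 mod 191 = 190. x_0 = 190 ≡ −1, so 113 is not a witness.
No listed base is a witness for 191.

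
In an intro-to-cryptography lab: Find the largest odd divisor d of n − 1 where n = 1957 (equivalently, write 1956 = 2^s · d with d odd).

489

Halving: 1956 → 978 → 489; 489 is odd.
So 1956 = 2^2 · 489.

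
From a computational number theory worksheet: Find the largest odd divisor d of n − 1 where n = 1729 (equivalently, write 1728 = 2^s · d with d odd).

Halving: 1728 → 864 → 432 → 216 → 108 → 54 → 27; 27 is odd.
So 1728 = 2^6 · 27.

27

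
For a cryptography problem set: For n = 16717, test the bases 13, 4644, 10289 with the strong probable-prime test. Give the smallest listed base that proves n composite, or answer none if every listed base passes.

n − 1 = 16716 = 2^2 · 4179, so s = 2 and d = 4179.
Base 13: x_0 = 13^4179 mod 16717 = 10446. x_0 is neither 1 nor 16716, so continue squaring. x_1 = 10446^2 mod 16717 = 7057. Reached i = s−1 = 1 without hitting −1: 13 is a Miller–Rabin witness and 16717 is composite.
Base 4644: x_0 = 4644^4179 mod 16717 = 14037. x_0 is neither 1 nor 16716, so continue squaring. x_1 = 14037^2 mod 16717 = 10807. Reached i = s−1 = 1 without hitting −1: 4644 is a Miller–Rabin witness and 16717 is composite.
Base 10289: x_0 = 10289^4179 mod 16717 = 11178. x_0 is neither 1 nor 16716, so continue squaring. x_1 = 11178^2 mod 16717 = 4826. Reached i = s−1 = 1 without hitting −1: 10289 is a Miller–Rabin witness and 16717 is composite.
The smallest witness among the given bases is 13.

13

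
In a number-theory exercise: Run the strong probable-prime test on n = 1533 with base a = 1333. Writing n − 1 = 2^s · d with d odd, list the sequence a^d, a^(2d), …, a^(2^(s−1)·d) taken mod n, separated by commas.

61, 655

n − 1 = 1532 = 2^2 · 383, so s = 2 and d = 383.
x_0 = 1333^383 mod 1533 = 61.
x_1 = 61^2 mod 1533 = 655.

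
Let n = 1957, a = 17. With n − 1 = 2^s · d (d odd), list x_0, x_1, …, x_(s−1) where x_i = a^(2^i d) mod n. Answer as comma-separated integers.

1094, 1109

n − 1 = 1956 = 2^2 · 489, so s = 2 and d = 489.
x_0 = 17^489 mod 1957 = 1094.
x_1 = 1094^2 mod 1957 = 1109.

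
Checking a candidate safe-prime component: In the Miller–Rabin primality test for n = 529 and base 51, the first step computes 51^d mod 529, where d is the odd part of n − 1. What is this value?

n − 1 = 528 = 2^4 · 33, so s = 4 and d = 33.
By repeated squaring, 51^33 ≡ 482 (mod 529).

482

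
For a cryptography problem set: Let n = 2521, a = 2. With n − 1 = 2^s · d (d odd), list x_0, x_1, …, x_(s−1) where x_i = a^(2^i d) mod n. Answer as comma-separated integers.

2450, 2520, 1

n − 1 = 2520 = 2^3 · 315, so s = 3 and d = 315.
x_0 = 2^315 mod 2521 = 2450.
x_1 = 2450^2 mod 2521 = 2520.
x_2 = 2520^2 mod 2521 = 1.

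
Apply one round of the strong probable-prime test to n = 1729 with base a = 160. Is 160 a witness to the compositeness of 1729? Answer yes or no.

no

n − 1 = 1728 = 2^6 · 27, so s = 6 and d = 27.
x_0 = 160^27 mod 1729 = 1728.
x_0 = 1728 ≡ −1, so 160 is not a witness.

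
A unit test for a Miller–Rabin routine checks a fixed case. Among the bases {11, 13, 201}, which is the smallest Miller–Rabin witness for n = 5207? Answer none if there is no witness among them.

n − 1 = 5206 = 2^1 · 2603, so s = 1 and d = 2603.
Base 11: x_0 = 11^2603 mod 5207 = 3381. x_0 ∉ {1, 5206} and s = 1, so 11 is a Miller–Rabin witness and 5207 is composite.
Base 13: x_0 = 13^2603 mod 5207 = 1418. x_0 ∉ {1, 5206} and s = 1, so 13 is a Miller–Rabin witness and 5207 is composite.
Base 201: x_0 = 201^2603 mod 5207 = 1002. x_0 ∉ {1, 5206} and s = 1, so 201 is a Miller–Rabin witness and 5207 is composite.
The smallest witness among the given bases is 11.

11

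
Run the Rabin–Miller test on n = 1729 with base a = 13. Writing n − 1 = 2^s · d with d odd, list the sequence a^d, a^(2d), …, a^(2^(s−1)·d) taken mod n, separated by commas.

n − 1 = 1728 = 2^6 · 27, so s = 6 and d = 27.
x_0 = 13^27 mod 1729 = 1196.
x_1 = 1196^2 mod 1729 = 533.
x_2 = 533^2 mod 1729 = 533.
x_3 = 533^2 mod 1729 = 533.
x_4 = 533^2 mod 1729 = 533.
x_5 = 533^2 mod 1729 = 533.

1196, 533, 533, 533, 533, 533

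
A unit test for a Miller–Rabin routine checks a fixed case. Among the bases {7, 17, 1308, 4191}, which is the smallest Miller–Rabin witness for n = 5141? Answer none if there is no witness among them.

7

n − 1 = 5140 = 2^2 · 1285, so s = 2 and d = 1285.
Base 7: x_0 = 7^1285 mod 5141 = 3432. x_0 is neither 1 nor 5140, so continue squaring. x_1 = 3432^2 mod 5141 = 593. Reached i = s−1 = 1 without hitting −1: 7 is a Miller–Rabin witness and 5141 is composite.
Base 17: x_0 = 17^1285 mod 5141 = 753. x_0 is neither 1 nor 5140, so continue squaring. x_1 = 753^2 mod 5141 = 1499. Reached i = s−1 = 1 without hitting −1: 17 is a Miller–Rabin witness and 5141 is composite.
Base 1308: x_0 = 1308^1285 mod 5141 = 4706. x_0 is neither 1 nor 5140, so continue squaring. x_1 = 4706^2 mod 5141 = 4149. Reached i = s−1 = 1 without hitting −1: 1308 is a Miller–Rabin witness and 5141 is composite.
Base 4191: x_0 = 4191^1285 mod 5141 = 3753. x_0 is neither 1 nor 5140, so continue squaring. x_1 = 3753^2 mod 5141 = 3810. Reached i = s−1 = 1 without hitting −1: 4191 is a Miller–Rabin witness and 5141 is composite.
The smallest witness among the given bases is 7.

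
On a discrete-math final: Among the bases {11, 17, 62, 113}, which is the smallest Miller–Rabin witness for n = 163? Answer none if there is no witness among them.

n − 1 = 162 = 2^1 · 81, so s = 1 and d = 81.
Base 11: x_0 = 11^81 mod 163 = 162. x_0 = 162 ≡ −1, so 11 is not a witness.
Base 17: x_0 = 17^81 mod 163 = 162. x_0 = 162 ≡ −1, so 17 is not a witness.
Base 62: x_0 = 62^81 mod 163 = 1. x_0 = 1, so 62 is not a witness.
Base 113: x_0 = 113^81 mod 163 = 1. x_0 = 1, so 113 is not a witness.
No listed base is a witness for 163.

none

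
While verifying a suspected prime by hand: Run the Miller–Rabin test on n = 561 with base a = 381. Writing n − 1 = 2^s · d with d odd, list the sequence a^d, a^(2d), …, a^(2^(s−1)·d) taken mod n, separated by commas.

n − 1 = 560 = 2^4 · 35, so s = 4 and d = 35.
x_0 = 381^35 mod 561 = 54.
x_1 = 54^2 mod 561 = 111.
x_2 = 111^2 mod 561 = 540.
x_3 = 540^2 mod 561 = 441.

54, 111, 540, 441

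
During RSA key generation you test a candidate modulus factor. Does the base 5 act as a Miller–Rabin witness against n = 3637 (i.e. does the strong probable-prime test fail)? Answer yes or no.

no

n − 1 = 3636 = 2^2 · 909, so s = 2 and d = 909.
x_0 = 5^909 mod 3637 = 2610.
x_0 is neither 1 nor 3636, so continue squaring.
x_1 = 2610^2 mod 3637 = 3636.
x_1 ≡ −1, so 5 is not a witness.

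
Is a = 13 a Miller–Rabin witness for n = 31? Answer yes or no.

no

n − 1 = 30 = 2^1 · 15, so s = 1 and d = 15.
x_0 = 13^15 mod 31 = 30.
x_0 = 30 ≡ −1, so 13 is not a witness.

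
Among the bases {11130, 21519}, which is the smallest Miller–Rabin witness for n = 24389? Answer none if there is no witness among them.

11130

n − 1 = 24388 = 2^2 · 6097, so s = 2 and d = 6097.
Base 11130: x_0 = 11130^6097 mod 24389 = 23288. x_0 is neither 1 nor 24388, so continue squaring. x_1 = 23288^2 mod 24389 = 17140. Reached i = s−1 = 1 without hitting −1: 11130 is a Miller–Rabin witness and 24389 is composite.
Base 21519: x_0 = 21519^6097 mod 24389 = 13544. x_0 is neither 1 nor 24388, so continue squaring. x_1 = 13544^2 mod 24389 = 10267. Reached i = s−1 = 1 without hitting −1: 21519 is a Miller–Rabin witness and 24389 is composite.
The smallest witness among the given bases is 11130.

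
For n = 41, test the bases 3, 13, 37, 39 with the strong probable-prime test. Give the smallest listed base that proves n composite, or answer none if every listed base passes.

none

n − 1 = 40 = 2^3 · 5, so s = 3 and d = 5.
Base 3: x_0 = 3^5 mod 41 = 38. x_0 is neither 1 nor 40, so continue squaring. x_1 = 38^2 mod 41 = 9. x_2 = 9^2 mod 41 = 40. x_2 ≡ −1, so 3 is not a witness.
Base 13: x_0 = 13^5 mod 41 = 38. x_0 is neither 1 nor 40, so continue squaring. x_1 = 38^2 mod 41 = 9. x_2 = 9^2 mod 41 = 40. x_2 ≡ −1, so 13 is not a witness.
Base 37: x_0 = 37^5 mod 41 = 1. x_0 = 1, so 37 is not a witness.
Base 39: x_0 = 39^5 mod 41 = 9. x_0 is neither 1 nor 40, so continue squaring. x_1 = 9^2 mod 41 = 40. x_1 ≡ −1, so 39 is not a witness.
No listed base is a witness for 41.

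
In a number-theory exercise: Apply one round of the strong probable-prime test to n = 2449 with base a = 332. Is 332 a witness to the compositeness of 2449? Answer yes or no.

n − 1 = 2448 = 2^4 · 153, so s = 4 and d = 153.
x_0 = 332^153 mod 2449 = 46.
x_0 is neither 1 nor 2448, so continue squaring.
x_1 = 46^2 mod 2449 = 2116.
x_2 = 2116^2 mod 2449 = 684.
x_3 = 684^2 mod 2449 = 97.
Reached i = s−1 = 3 without hitting −1: 332 is a Miller–Rabin witness and 2449 is composite.

yes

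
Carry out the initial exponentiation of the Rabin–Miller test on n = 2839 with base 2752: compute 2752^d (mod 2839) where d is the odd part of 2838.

n − 1 = 2838 = 2^1 · 1419, so s = 1 and d = 1419.
Repeated squaring mod 2839: 2752^1 ≡ 2752, 2752^2 ≡ 1891, 2752^4 ≡ 1580, 2752^8 ≡ 919, 2752^16 ≡ 1378, 2752^32 ≡ 2432, 2752^64 ≡ 987, 2752^128 ≡ 392, 2752^256 ≡ 358, 2752^512 ≡ 409, 2752^1024 ≡ 2619.
1419 = 1024 + 256 + 128 + 8 + 2 + 1, so 2752^1419 ≡ 2619·358·392·919·1891·2752 ≡ 417 (mod 2839).

417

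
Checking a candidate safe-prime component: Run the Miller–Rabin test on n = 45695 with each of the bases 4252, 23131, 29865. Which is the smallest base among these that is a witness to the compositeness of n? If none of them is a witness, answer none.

4252

n − 1 = 45694 = 2^1 · 22847, so s = 1 and d = 22847.
Base 4252: x_0 = 4252^22847 mod 45695 = 9673. x_0 ∉ {1, 45694} and s = 1, so 4252 is a Miller–Rabin witness and 45695 is composite.
Base 23131: x_0 = 23131^22847 mod 45695 = 3546. x_0 ∉ {1, 45694} and s = 1, so 23131 is a Miller–Rabin witness and 45695 is composite.
Base 29865: x_0 = 29865^22847 mod 45695 = 15090. x_0 ∉ {1, 45694} and s = 1, so 29865 is a Miller–Rabin witness and 45695 is composite.
The smallest witness among the given bases is 4252.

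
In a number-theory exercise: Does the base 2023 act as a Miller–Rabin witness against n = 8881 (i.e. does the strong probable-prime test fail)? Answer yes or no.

yes

n − 1 = 8880 = 2^4 · 555, so s = 4 and d = 555.
Repeated squaring mod 8881: 2023^1 ≡ 2023, 2023^2 ≡ 7269, 2023^4 ≡ 5292, 2023^8 ≡ 3471, 2023^16 ≡ 5205, 2023^32 ≡ 4975, 2023^64 ≡ 8159, 2023^128 ≡ 6186, 2023^256 ≡ 7248, 2023^512 ≡ 2389.
555 = 512 + 32 + 8 + 2 + 1, so 2023^555 ≡ 2389·4975·3471·7269·2023 ≡ 3950 (mod 8881).
x_0 = 2023^555 mod 8881 = 3950.
x_0 is neither 1 nor 8880, so continue squaring.
x_1 = 3950^2 mod 8881 = 7464.
x_2 = 7464^2 mod 8881 = 783.
x_3 = 783^2 mod 8881 = 300.
Reached i = s−1 = 3 without hitting −1: 2023 is a Miller–Rabin witness and 8881 is composite.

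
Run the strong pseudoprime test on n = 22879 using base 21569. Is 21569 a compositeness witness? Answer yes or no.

yes

n − 1 = 22878 = 2^1 · 11439, so s = 1 and d = 11439.
x_0 = 21569^11439 mod 22879 = 7106.
x_0 ∉ {1, 22878} and s = 1, so 21569 is a Miller–Rabin witness and 22879 is composite.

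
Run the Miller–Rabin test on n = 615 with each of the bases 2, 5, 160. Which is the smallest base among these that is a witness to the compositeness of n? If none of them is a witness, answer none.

n − 1 = 614 = 2^1 · 307, so s = 1 and d = 307.
Base 2: x_0 = 2^307 mod 615 = 128. x_0 ∉ {1, 614} and s = 1, so 2 is a Miller–Rabin witness and 615 is composite.
Base 5: x_0 = 5^307 mod 615 = 20. x_0 ∉ {1, 614} and s = 1, so 5 is a Miller–Rabin witness and 615 is composite.
Base 160: x_0 = 160^307 mod 615 = 385. x_0 ∉ {1, 614} and s = 1, so 160 is a Miller–Rabin witness and 615 is composite.
The smallest witness among the given bases is 2.

2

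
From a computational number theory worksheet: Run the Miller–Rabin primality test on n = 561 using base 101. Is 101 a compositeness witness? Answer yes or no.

n − 1 = 560 = 2^4 · 35, so s = 4 and d = 35.
Repeated squaring mod 561: 101^1 ≡ 101, 101^2 ≡ 103, 101^4 ≡ 511, 101^8 ≡ 256, 101^16 ≡ 460, 101^32 ≡ 103.
35 = 32 + 2 + 1, so 101^35 ≡ 103·103·101 ≡ 560 (mod 561).
x_0 = 101^35 mod 561 = 560.
x_0 = 560 ≡ −1, so 101 is not a witness.

no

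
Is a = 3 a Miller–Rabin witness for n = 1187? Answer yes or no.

no

n − 1 = 1186 = 2^1 · 593, so s = 1 and d = 593.
x_0 = 3^593 mod 1187 = 1.
x_0 = 1, so 3 is not a witness.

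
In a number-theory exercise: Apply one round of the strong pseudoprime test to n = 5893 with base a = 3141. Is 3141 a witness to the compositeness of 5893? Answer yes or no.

yes

n − 1 = 5892 = 2^2 · 1473, so s = 2 and d = 1473.
By repeated squaring, 3141^1473 ≡ 4416 (mod 5893).
x_0 = 3141^1473 mod 5893 = 4416.
x_0 is neither 1 nor 5892, so continue squaring.
x_1 = 4416^2 mod 5893 = 1119.
Reached i = s−1 = 1 without hitting −1: 3141 is a Miller–Rabin witness and 5893 is composite.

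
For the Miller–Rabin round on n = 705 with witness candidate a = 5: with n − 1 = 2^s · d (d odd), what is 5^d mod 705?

530

n − 1 = 704 = 2^6 · 11, so s = 6 and d = 11.
5^11 mod 705 = 530.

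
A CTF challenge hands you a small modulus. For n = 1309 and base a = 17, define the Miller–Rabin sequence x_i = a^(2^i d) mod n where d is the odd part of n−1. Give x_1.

n − 1 = 1308 = 2^2 · 327, so s = 2 and d = 327.
x_0 = 17^327 mod 1309 = 272.
x_1 = 272^2 mod 1309 = 680.

680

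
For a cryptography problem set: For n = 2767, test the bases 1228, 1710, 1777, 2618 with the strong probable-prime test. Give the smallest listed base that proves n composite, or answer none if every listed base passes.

n − 1 = 2766 = 2^1 · 1383, so s = 1 and d = 1383.
Base 1228: x_0 = 1228^1383 mod 2767 = 2766. x_0 = 2766 ≡ −1, so 1228 is not a witness.
Base 1710: x_0 = 1710^1383 mod 2767 = 2766. x_0 = 2766 ≡ −1, so 1710 is not a witness.
Base 1777: x_0 = 1777^1383 mod 2767 = 1. x_0 = 1, so 1777 is not a witness.
Base 2618: x_0 = 2618^1383 mod 2767 = 2766. x_0 = 2766 ≡ −1, so 2618 is not a witness.
No listed base is a witness for 2767.

none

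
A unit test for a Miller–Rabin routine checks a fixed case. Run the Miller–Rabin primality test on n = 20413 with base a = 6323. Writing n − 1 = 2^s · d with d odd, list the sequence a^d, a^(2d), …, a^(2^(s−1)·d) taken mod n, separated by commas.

20057, 4258

n − 1 = 20412 = 2^2 · 5103, so s = 2 and d = 5103.
x_0 = 6323^5103 mod 20413 = 20057.
x_1 = 20057^2 mod 20413 = 4258.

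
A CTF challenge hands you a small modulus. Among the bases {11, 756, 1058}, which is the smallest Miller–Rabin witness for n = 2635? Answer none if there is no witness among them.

11

n − 1 = 2634 = 2^1 · 1317, so s = 1 and d = 1317.
Base 11: x_0 = 11^1317 mod 2635 = 2526. x_0 ∉ {1, 2634} and s = 1, so 11 is a Miller–Rabin witness and 2635 is composite.
Base 756: x_0 = 756^1317 mod 2635 = 2321. x_0 ∉ {1, 2634} and s = 1, so 756 is a Miller–Rabin witness and 2635 is composite.
Base 1058: x_0 = 1058^1317 mod 2635 = 2248. x_0 ∉ {1, 2634} and s = 1, so 1058 is a Miller–Rabin witness and 2635 is composite.
The smallest witness among the given bases is 11.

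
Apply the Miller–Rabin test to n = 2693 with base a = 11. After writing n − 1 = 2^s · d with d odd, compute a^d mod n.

n − 1 = 2692 = 2^2 · 673, so s = 2 and d = 673.
11^673 mod 2693 = 2692.

2692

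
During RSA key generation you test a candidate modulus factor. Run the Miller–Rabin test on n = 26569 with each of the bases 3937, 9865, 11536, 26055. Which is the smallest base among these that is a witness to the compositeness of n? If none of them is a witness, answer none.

n − 1 = 26568 = 2^3 · 3321, so s = 3 and d = 3321.
Base 3937: x_0 = 3937^3321 mod 26569 = 19724. x_0 is neither 1 nor 26568, so continue squaring. x_1 = 19724^2 mod 26569 = 12878. x_2 = 12878^2 mod 26569 = 25755. Reached i = s−1 = 2 without hitting −1: 3937 is a Miller–Rabin witness and 26569 is composite.
Base 9865: x_0 = 9865^3321 mod 26569 = 7988. x_0 is neither 1 nor 26568, so continue squaring. x_1 = 7988^2 mod 26569 = 15975. x_2 = 15975^2 mod 26569 = 5380. Reached i = s−1 = 2 without hitting −1: 9865 is a Miller–Rabin witness and 26569 is composite.
Base 11536: x_0 = 11536^3321 mod 26569 = 1794. x_0 is neither 1 nor 26568, so continue squaring. x_1 = 1794^2 mod 26569 = 3587. x_2 = 3587^2 mod 26569 = 7173. Reached i = s−1 = 2 without hitting −1: 11536 is a Miller–Rabin witness and 26569 is composite.
Base 26055: x_0 = 26055^3321 mod 26569 = 2444. x_0 is neither 1 nor 26568, so continue squaring. x_1 = 2444^2 mod 26569 = 21680. x_2 = 21680^2 mod 26569 = 16790. Reached i = s−1 = 2 without hitting −1: 26055 is a Miller–Rabin witness and 26569 is composite.
The smallest witness among the given bases is 3937.

3937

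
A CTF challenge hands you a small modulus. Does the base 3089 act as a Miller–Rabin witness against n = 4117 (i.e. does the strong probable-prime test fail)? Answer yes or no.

yes

n − 1 = 4116 = 2^2 · 1029, so s = 2 and d = 1029.
x_0 = 3089^1029 mod 4117 = 226.
x_0 is neither 1 nor 4116, so continue squaring.
x_1 = 226^2 mod 4117 = 1672.
Reached i = s−1 = 1 without hitting −1: 3089 is a Miller–Rabin witness and 4117 is composite.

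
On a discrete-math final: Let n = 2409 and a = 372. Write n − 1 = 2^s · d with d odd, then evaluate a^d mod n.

n − 1 = 2408 = 2^3 · 301, so s = 3 and d = 301.
Repeated squaring mod 2409: 372^1 ≡ 372, 372^2 ≡ 1071, 372^4 ≡ 357, 372^8 ≡ 2181, 372^16 ≡ 1395, 372^32 ≡ 1962, 372^64 ≡ 2271, 372^128 ≡ 2181, 372^256 ≡ 1395.
301 = 256 + 32 + 8 + 4 + 1, so 372^301 ≡ 1395·1962·2181·357·372 ≡ 504 (mod 2409).

504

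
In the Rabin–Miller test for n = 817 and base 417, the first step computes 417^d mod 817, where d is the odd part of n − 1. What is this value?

n − 1 = 816 = 2^4 · 51, so s = 4 and d = 51.
417^51 mod 817 = 151.

151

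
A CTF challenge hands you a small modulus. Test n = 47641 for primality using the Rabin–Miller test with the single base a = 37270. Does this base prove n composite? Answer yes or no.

n − 1 = 47640 = 2^3 · 5955, so s = 3 and d = 5955.
x_0 = 37270^5955 mod 47641 = 47640.
x_0 = 47640 ≡ −1, so 37270 is not a witness.

no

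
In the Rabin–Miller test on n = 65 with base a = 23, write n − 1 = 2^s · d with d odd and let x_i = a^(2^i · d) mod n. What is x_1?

9

n − 1 = 64 = 2^6 · 1, so s = 6 and d = 1.
x_0 = 23^1 mod 65 = 23.
x_1 = 23^2 mod 65 = 9.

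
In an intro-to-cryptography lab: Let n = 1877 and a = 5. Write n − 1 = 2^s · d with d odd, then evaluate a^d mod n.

137

n − 1 = 1876 = 2^2 · 469, so s = 2 and d = 469.
5^469 mod 1877 = 137.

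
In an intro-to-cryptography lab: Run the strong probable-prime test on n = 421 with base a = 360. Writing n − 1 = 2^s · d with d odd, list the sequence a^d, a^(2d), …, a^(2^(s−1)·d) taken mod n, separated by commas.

n − 1 = 420 = 2^2 · 105, so s = 2 and d = 105.
x_0 = 360^105 mod 421 = 29.
x_1 = 29^2 mod 421 = 420.

29, 420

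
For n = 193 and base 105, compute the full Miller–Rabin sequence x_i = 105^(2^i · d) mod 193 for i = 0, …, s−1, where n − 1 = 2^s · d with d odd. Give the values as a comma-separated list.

11, 121, 166, 150, 112, 192

n − 1 = 192 = 2^6 · 3, so s = 6 and d = 3.
x_0 = 105^3 mod 193 = 11.
x_1 = 11^2 mod 193 = 121.
x_2 = 121^2 mod 193 = 166.
x_3 = 166^2 mod 193 = 150.
x_4 = 150^2 mod 193 = 112.
x_5 = 112^2 mod 193 = 192.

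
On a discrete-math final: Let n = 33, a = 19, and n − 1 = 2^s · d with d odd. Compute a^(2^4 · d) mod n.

25

n − 1 = 32 = 2^5 · 1, so s = 5 and d = 1.
x_0 = 19^1 mod 33 = 19.
x_1 = 19^2 mod 33 = 31.
x_2 = 31^2 mod 33 = 4.
x_3 = 4^2 mod 33 = 16.
x_4 = 16^2 mod 33 = 25.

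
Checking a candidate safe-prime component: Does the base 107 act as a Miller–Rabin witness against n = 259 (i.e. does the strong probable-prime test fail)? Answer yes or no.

yes

n − 1 = 258 = 2^1 · 129, so s = 1 and d = 129.
Repeated squaring mod 259: 107^1 ≡ 107, 107^2 ≡ 53, 107^4 ≡ 219, 107^8 ≡ 46, 107^16 ≡ 44, 107^32 ≡ 123, 107^64 ≡ 107, 107^128 ≡ 53.
129 = 128 + 1, so 107^129 ≡ 53·107 ≡ 232 (mod 259).
x_0 = 107^129 mod 259 = 232.
x_0 ∉ {1, 258} and s = 1, so 107 is a Miller–Rabin witness and 259 is composite.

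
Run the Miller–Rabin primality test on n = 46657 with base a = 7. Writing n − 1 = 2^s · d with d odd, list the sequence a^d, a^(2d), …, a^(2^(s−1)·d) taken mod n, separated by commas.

n − 1 = 46656 = 2^6 · 729, so s = 6 and d = 729.
x_0 = 7^729 mod 46657 = 31858.
x_1 = 31858^2 mod 46657 = 2443.
x_2 = 2443^2 mod 46657 = 42810.
x_3 = 42810^2 mod 46657 = 9140.
x_4 = 9140^2 mod 46657 = 23570.
x_5 = 23570^2 mod 46657 = 1.

31858, 2443, 42810, 9140, 23570, 1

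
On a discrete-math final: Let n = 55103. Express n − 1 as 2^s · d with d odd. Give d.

Halving: 55102 → 27551; 27551 is odd.
So 55102 = 2^1 · 27551.

27551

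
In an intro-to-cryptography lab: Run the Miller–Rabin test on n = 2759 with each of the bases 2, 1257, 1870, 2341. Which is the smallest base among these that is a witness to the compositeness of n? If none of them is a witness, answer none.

n − 1 = 2758 = 2^1 · 1379, so s = 1 and d = 1379.
Base 2: x_0 = 2^1379 mod 2759 = 16. x_0 ∉ {1, 2758} and s = 1, so 2 is a Miller–Rabin witness and 2759 is composite.
Base 1257: x_0 = 1257^1379 mod 2759 = 1468. x_0 ∉ {1, 2758} and s = 1, so 1257 is a Miller–Rabin witness and 2759 is composite.
Base 1870: x_0 = 1870^1379 mod 2759 = 90. x_0 ∉ {1, 2758} and s = 1, so 1870 is a Miller–Rabin witness and 2759 is composite.
Base 2341: x_0 = 2341^1379 mod 2759 = 715. x_0 ∉ {1, 2758} and s = 1, so 2341 is a Miller–Rabin witness and 2759 is composite.
The smallest witness among the given bases is 2.

2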